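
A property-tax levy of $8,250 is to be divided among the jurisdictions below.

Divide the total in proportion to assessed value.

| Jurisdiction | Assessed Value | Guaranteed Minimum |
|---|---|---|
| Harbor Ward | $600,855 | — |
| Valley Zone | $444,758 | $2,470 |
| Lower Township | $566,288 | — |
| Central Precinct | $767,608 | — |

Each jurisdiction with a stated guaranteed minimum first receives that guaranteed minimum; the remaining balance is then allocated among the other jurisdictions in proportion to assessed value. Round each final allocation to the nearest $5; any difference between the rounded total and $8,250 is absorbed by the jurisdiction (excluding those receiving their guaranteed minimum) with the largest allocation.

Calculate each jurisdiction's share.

Fund the minimums — Valley Zone $2,470. Residual $5,780.
Residual split over remaining assessed value 1,934,751: Harbor Ward 1,795.03 → $1,795; Lower Township 1,691.77 → $1,690; Central Precinct 2,293.20 → $2,295.

Harbor Ward: $1,795 · Valley Zone: $2,470 · Lower Township: $1,690 · Central Precinct: $2,295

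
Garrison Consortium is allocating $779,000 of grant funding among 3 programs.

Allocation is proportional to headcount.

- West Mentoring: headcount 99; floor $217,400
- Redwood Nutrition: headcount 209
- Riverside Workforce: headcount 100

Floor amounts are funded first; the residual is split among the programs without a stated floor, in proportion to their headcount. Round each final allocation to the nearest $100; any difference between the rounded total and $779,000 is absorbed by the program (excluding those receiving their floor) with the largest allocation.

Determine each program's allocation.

Guaranteed amounts: West Mentoring $217,400. Residual $561,600.
Residual split over remaining headcount 309: Redwood Nutrition 379,852.43 → $379,900; Riverside Workforce 181,747.57 → $181,700.

West Mentoring: $217,400 | Redwood Nutrition: $379,900 | Riverside Workforce: $181,700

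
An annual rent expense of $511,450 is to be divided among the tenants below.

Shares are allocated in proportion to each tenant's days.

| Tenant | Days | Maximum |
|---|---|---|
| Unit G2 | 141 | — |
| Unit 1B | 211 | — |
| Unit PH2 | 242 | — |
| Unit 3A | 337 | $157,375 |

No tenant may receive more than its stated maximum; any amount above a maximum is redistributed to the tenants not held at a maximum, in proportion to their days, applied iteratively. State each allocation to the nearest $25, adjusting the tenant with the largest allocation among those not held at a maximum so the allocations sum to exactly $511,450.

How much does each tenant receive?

Unit G2: $84,050; Unit 1B: $125,775; Unit PH2: $144,250; Unit 3A: $157,375

Combined days = 931.
Proportional shares (ignoring caps): Unit G2 77,459.13; Unit 1B 115,914.02; Unit PH2 132,944.04; Unit 3A 185,132.81.
Capped: Unit 3A ($157,375); remaining pool $354,075 reallocated over remaining days 594.
Remaining shares: Unit G2 84,048.11 → $84,050; Unit 1B 125,774.12 → $125,775; Unit PH2 144,252.78 → $144,250.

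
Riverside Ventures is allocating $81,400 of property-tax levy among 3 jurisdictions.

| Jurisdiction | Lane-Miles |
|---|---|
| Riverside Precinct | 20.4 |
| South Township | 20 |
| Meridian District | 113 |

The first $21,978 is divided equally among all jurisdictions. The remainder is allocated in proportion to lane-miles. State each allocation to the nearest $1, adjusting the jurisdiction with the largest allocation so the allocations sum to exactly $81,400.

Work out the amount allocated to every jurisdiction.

Equal tier: $21,978 ÷ 3 = $7,326 apiece.
Remainder $59,422 by lane-miles (total 153.4): Riverside Precinct 7,902.27 → $7,902; South Township 7,747.33 → $7,747; Meridian District 43,772.40 → $43,772.
Rounding difference +$1 on remainder applied to Meridian District.
Totals: Riverside Precinct $7,326 + $7,902 = $15,228; South Township $7,326 + $7,747 = $15,073; Meridian District $7,326 + $43,773 = $51,099.

Riverside Precinct: $15,228 | South Township: $15,073 | Meridian District: $51,099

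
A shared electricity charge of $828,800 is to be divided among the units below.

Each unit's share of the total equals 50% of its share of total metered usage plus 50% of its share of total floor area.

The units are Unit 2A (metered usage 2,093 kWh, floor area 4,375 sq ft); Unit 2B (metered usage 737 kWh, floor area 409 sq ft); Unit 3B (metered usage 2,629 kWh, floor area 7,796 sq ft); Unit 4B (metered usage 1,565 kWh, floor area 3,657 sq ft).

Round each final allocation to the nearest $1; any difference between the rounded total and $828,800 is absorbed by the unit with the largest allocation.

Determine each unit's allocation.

Metered usage total 7,024; floor area total 16,237.
Composite weights (50% metered usage + 50% floor area): Unit 2A 0.2837; Unit 2B 0.0651; Unit 3B 0.4272; Unit 4B 0.2240.
Pro-rata amounts: Unit 2A 235,140.79; Unit 2B 53,919.80; Unit 3B 354,074.18; Unit 4B 185,665.23.
Rounded to nearest $1: Unit 2A $235,141; Unit 2B $53,920; Unit 3B $354,074; Unit 4B $185,665. Sum = $828,800.
Sum already equals the total — no adjustment.

Unit 2A: $235,141 · Unit 2B: $53,920 · Unit 3B: $354,074 · Unit 4B: $185,665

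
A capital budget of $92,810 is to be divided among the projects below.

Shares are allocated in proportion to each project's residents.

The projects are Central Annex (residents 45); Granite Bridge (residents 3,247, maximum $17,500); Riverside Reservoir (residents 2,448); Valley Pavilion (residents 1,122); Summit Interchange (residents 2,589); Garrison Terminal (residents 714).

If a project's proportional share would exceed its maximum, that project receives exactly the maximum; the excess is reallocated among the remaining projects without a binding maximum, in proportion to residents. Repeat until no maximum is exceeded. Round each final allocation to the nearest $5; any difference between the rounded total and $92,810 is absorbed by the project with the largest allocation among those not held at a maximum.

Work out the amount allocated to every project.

Total residents = 10,165.
Unconstrained shares: Central Annex 410.87; Granite Bridge 29,646.24; Riverside Reservoir 22,351.09; Valley Pavilion 10,244.25; Summit Interchange 23,638.47; Garrison Terminal 6,519.07.
Held at cap: Granite Bridge ($17,500); balance $75,310 reallocated over remaining residents 6,918.
Remaining shares: Central Annex 489.87 → $490; Riverside Reservoir 26,649.16 → $26,650; Valley Pavilion 12,214.20 → $12,215; Summit Interchange 28,184.10 → $28,185; Garrison Terminal 7,772.67 → $7,775.
Rounding difference −$5 applied to Summit Interchange → $28,180.

Central Annex: $490 | Granite Bridge: $17,500 | Riverside Reservoir: $26,650 | Valley Pavilion: $12,215 | Summit Interchange: $28,180 | Garrison Terminal: $7,775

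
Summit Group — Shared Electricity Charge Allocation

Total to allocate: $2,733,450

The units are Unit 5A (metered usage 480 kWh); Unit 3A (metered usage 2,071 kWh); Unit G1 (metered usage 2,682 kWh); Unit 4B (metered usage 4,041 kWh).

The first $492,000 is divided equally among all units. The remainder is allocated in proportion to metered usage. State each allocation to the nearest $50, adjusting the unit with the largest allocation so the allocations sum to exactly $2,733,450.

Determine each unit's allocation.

Unit 5A: $239,000 | Unit 3A: $623,550 | Unit G1: $771,200 | Unit 4B: $1,099,700

Equal tier: $492,000 ÷ 4 = $123,000 apiece.
Remainder $2,241,450 by metered usage (total 9,274): Unit 5A 116,012.08 → $116,000; Unit 3A 500,543.77 → $500,550; Unit G1 648,217.48 → $648,200; Unit 4B 976,676.67 → $976,700.
Totals: Unit 5A $123,000 + $116,000 = $239,000; Unit 3A $123,000 + $500,550 = $623,550; Unit G1 $123,000 + $648,200 = $771,200; Unit 4B $123,000 + $976,700 = $1,099,700.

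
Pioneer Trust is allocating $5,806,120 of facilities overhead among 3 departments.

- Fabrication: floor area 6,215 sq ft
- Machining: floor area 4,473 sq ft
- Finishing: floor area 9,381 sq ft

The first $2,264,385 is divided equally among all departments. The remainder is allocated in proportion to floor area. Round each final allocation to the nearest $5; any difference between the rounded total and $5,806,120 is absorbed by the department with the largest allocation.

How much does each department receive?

$2,264,385 shared equally gives $754,795 per department.
Remainder $3,541,735 by floor area (total 20,069): Fabrication 1,096,810.16 → $1,096,810; Machining 789,385.65 → $789,385; Finishing 1,655,539.19 → $1,655,540.
Totals: Fabrication $754,795 + $1,096,810 = $1,851,605; Machining $754,795 + $789,385 = $1,544,180; Finishing $754,795 + $1,655,540 = $2,410,335.

Fabrication: $1,851,605 · Machining: $1,544,180 · Finishing: $2,410,335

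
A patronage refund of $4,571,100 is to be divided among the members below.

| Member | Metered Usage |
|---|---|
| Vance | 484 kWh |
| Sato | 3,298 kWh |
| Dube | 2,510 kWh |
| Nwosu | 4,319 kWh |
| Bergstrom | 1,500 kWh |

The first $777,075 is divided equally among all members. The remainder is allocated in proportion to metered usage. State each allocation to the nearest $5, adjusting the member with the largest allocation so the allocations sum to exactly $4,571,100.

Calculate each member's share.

Vance: $307,040 | Sato: $1,188,585 | Dube: $941,725 | Nwosu: $1,508,430 | Bergstrom: $625,320

$777,075 shared equally gives $155,415 per member.
Remainder $3,794,025 by metered usage (total 12,111): Vance 151,623.16 → $151,625; Sato 1,033,167.74 → $1,033,170; Dube 786,310.19 → $786,310; Nwosu 1,353,017.42 → $1,353,015; Bergstrom 469,906.49 → $469,905.
Totals: Vance $155,415 + $151,625 = $307,040; Sato $155,415 + $1,033,170 = $1,188,585; Dube $155,415 + $786,310 = $941,725; Nwosu $155,415 + $1,353,015 = $1,508,430; Bergstrom $155,415 + $469,905 = $625,320.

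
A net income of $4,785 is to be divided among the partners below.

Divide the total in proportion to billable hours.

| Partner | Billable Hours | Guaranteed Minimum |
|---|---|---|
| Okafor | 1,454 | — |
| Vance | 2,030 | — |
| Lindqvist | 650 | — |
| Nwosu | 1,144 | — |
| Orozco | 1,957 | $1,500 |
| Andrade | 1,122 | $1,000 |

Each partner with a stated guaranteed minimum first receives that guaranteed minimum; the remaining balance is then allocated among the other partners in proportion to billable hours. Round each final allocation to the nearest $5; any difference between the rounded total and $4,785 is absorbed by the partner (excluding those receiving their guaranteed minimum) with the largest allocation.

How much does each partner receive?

Okafor: $630 · Vance: $880 · Lindqvist: $280 · Nwosu: $495 · Orozco: $1,500 · Andrade: $1,000

Guaranteed amounts: Orozco $1,500; Andrade $1,000. Remaining pool $2,285.
Remaining pool split over remaining billable hours 5,278: Okafor 629.48 → $630; Vance 878.85 → $880; Lindqvist 281.40 → $280; Nwosu 495.27 → $495.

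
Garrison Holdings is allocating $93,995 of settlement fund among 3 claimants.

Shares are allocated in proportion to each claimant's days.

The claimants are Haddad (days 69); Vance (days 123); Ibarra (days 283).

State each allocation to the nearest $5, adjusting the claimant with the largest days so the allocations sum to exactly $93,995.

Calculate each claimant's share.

Days total: 69 + 123 + 283 = 475.
Raw shares: Haddad 13,654.01; Vance 24,339.76; Ibarra 56,001.23.
After rounding ($5): Haddad $13,655; Vance $24,340; Ibarra $56,000. Sum = $93,995.
No rounding difference to absorb.

Haddad: $13,655 | Vance: $24,340 | Ibarra: $56,000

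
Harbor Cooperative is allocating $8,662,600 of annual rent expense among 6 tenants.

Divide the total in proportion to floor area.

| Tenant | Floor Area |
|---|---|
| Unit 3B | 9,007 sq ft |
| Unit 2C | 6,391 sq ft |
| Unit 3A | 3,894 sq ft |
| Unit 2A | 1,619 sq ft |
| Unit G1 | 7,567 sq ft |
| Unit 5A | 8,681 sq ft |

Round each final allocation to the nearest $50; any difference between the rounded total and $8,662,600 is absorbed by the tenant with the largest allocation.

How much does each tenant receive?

Unit 3B: $2,099,650; Unit 2C: $1,489,900; Unit 3A: $907,800; Unit 2A: $377,450; Unit G1: $1,764,050; Unit 5A: $2,023,750

Sum of floor area: 37,159.
Pro-rata amounts: Unit 3B 9,007/37,159 × $8,662,600 = 2,099,734.61; Unit 2C 6,391/37,159 × $8,662,600 = 1,489,886.07; Unit 3A 3,894/37,159 × $8,662,600 = 907,779.12; Unit 2A 1,619/37,159 × $8,662,600 = 377,425.37; Unit G1 7,567/37,159 × $8,662,600 = 1,764,038.17; Unit 5A 8,681/37,159 × $8,662,600 = 2,023,736.66.
Rounded to nearest $50: Unit 3B $2,099,750; Unit 2C $1,489,900; Unit 3A $907,800; Unit 2A $377,450; Unit G1 $1,764,050; Unit 5A $2,023,750. Sum = $8,662,700.
Difference $8,662,600 − $8,662,700 = −$100 applied to largest allocation (Unit 3B): Unit 3B becomes $2,099,650.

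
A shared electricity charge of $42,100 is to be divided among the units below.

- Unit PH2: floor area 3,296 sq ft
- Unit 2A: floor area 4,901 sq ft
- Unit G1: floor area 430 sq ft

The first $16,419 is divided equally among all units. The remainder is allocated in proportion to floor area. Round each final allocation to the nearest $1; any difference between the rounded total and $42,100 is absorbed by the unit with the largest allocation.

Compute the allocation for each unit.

Unit PH2: $15,285; Unit 2A: $20,062; Unit G1: $6,753

First tranche $16,419 split equally: $5,473 each.
Remainder $25,681 by floor area (total 8,627): Unit PH2 9,811.59 → $9,812; Unit 2A 14,589.38 → $14,589; Unit G1 1,280.03 → $1,280.
Totals: Unit PH2 $5,473 + $9,812 = $15,285; Unit 2A $5,473 + $14,589 = $20,062; Unit G1 $5,473 + $1,280 = $6,753.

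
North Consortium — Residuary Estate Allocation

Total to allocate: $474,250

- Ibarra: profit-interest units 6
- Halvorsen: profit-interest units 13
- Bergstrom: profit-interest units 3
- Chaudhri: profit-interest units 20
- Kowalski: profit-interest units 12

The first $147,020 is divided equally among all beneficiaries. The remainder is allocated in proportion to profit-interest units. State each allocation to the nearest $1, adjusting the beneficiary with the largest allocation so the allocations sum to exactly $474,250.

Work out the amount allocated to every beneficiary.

Ibarra: $65,763; Halvorsen: $108,182; Bergstrom: $47,583; Chaudhri: $150,600; Kowalski: $102,122

Equal tier: $147,020 ÷ 5 = $29,404 apiece.
Remainder $327,230 by profit-interest units (total 54): Ibarra 36,358.89 → $36,359; Halvorsen 78,777.59 → $78,778; Bergstrom 18,179.44 → $18,179; Chaudhri 121,196.30 → $121,196; Kowalski 72,717.78 → $72,718.
Totals: Ibarra $29,404 + $36,359 = $65,763; Halvorsen $29,404 + $78,778 = $108,182; Bergstrom $29,404 + $18,179 = $47,583; Chaudhri $29,404 + $121,196 = $150,600; Kowalski $29,404 + $72,718 = $102,122.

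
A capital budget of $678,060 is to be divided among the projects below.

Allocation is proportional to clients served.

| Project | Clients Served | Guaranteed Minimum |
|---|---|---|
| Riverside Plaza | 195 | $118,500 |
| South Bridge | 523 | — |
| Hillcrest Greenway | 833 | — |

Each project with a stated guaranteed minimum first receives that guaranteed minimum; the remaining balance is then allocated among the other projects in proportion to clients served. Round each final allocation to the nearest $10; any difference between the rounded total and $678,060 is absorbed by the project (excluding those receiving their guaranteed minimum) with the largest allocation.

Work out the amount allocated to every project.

Fund the minimums — Riverside Plaza $118,500. Remaining pool $559,560.
Remaining pool split over remaining clients served 1,356: South Bridge 215,818.50 → $215,820; Hillcrest Greenway 343,741.50 → $343,740.

Riverside Plaza: $118,500 · South Bridge: $215,820 · Hillcrest Greenway: $343,740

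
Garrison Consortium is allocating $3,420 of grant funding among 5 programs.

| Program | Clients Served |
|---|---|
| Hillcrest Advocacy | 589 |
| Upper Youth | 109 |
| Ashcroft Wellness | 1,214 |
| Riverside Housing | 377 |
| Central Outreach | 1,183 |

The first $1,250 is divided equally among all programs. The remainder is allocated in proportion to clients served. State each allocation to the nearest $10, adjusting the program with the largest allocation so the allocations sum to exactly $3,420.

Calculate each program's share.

Hillcrest Advocacy: $620 · Upper Youth: $320 · Ashcroft Wellness: $1,000 · Riverside Housing: $490 · Central Outreach: $990

First tranche $1,250 split equally: $250 each.
Remainder $2,170 by clients served (total 3,472): Hillcrest Advocacy 368.12 → $370; Upper Youth 68.12 → $70; Ashcroft Wellness 758.75 → $760; Riverside Housing 235.62 → $240; Central Outreach 739.38 → $740.
Rounding difference −$10 on remainder applied to Ashcroft Wellness.
Totals: Hillcrest Advocacy $250 + $370 = $620; Upper Youth $250 + $70 = $320; Ashcroft Wellness $250 + $750 = $1,000; Riverside Housing $250 + $240 = $490; Central Outreach $250 + $740 = $990.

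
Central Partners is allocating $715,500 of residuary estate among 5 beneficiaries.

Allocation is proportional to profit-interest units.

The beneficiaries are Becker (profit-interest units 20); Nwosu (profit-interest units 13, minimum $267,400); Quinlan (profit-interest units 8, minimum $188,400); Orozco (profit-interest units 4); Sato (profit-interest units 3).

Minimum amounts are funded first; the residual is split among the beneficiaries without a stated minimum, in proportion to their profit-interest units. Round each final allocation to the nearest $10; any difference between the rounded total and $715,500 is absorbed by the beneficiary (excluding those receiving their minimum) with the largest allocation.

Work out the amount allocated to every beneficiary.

Minimums first: Nwosu $267,400; Quinlan $188,400. Remaining pool $259,700.
Remaining pool split over remaining profit-interest units 27: Becker 192,370.37 → $192,370; Orozco 38,474.07 → $38,470; Sato 28,855.56 → $28,860.

Becker: $192,370 | Nwosu: $267,400 | Quinlan: $188,400 | Orozco: $38,470 | Sato: $28,860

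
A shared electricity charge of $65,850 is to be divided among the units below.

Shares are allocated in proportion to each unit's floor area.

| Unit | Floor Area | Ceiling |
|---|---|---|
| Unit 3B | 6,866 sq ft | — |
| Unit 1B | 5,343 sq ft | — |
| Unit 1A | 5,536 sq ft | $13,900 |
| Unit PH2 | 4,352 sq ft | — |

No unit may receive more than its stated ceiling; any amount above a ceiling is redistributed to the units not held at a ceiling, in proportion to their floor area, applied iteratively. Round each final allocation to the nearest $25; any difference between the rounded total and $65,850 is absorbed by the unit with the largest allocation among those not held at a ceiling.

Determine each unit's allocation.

Sum of floor area: 22,097.
Unconstrained shares: Unit 3B 20,460.97; Unit 1B 15,922.37; Unit 1A 16,497.52; Unit PH2 12,969.15.
Cap binds for Unit 1A ($13,900); remaining pool $51,950 reallocated over remaining floor area 16,561.
Redistributed shares: Unit 3B 21,537.87 → $21,550; Unit 1B 16,760.39 → $16,750; Unit PH2 13,651.74 → $13,650.

Unit 3B: $21,550; Unit 1B: $16,750; Unit 1A: $13,900; Unit PH2: $13,650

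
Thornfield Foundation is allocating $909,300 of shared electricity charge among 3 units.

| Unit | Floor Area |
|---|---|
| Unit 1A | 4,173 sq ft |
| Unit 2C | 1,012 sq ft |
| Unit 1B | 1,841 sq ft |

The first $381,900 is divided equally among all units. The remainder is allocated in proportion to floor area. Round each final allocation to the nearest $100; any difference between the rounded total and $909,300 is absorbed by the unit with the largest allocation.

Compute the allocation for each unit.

First tranche $381,900 split equally: $127,300 each.
Remainder $527,400 by floor area (total 7,026): Unit 1A 313,242.27 → $313,200; Unit 2C 75,964.82 → $76,000; Unit 1B 138,192.91 → $138,200.
Totals: Unit 1A $127,300 + $313,200 = $440,500; Unit 2C $127,300 + $76,000 = $203,300; Unit 1B $127,300 + $138,200 = $265,500.

Unit 1A: $440,500 | Unit 2C: $203,300 | Unit 1B: $265,500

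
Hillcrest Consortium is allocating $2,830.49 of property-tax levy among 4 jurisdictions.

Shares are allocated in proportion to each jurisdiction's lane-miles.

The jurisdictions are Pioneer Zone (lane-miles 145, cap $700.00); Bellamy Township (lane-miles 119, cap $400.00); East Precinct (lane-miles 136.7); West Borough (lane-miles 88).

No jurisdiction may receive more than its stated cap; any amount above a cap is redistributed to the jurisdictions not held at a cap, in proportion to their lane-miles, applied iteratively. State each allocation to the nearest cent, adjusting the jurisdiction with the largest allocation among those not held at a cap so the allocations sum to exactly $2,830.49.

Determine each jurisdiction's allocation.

Lane-miles total: 488.7.
Pro-rata shares before constraints: Pioneer Zone 839.8221; Bellamy Township 689.2333; East Precinct 791.7495; West Borough 509.6851.
Held at cap: Pioneer Zone ($700.00), Bellamy Township ($400.00); remaining pool $1,730.49 reallocated over remaining lane-miles 224.7.
Redistributed shares: East Precinct 1,052.7725 → $1,052.77; West Borough 677.7175 → $677.72.

Pioneer Zone: $700.00 · Bellamy Township: $400.00 · East Precinct: $1,052.77 · West Borough: $677.72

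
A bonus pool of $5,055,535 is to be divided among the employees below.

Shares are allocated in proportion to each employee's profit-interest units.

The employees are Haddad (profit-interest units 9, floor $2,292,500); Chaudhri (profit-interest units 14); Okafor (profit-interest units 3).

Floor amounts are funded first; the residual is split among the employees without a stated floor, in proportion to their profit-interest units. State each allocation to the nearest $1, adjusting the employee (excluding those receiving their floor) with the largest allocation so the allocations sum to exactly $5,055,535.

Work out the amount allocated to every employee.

Haddad: $2,292,500; Chaudhri: $2,275,441; Okafor: $487,594

Guaranteed amounts: Haddad $2,292,500. Residual $2,763,035.
Residual split over remaining profit-interest units 17: Chaudhri 2,275,440.59 → $2,275,441; Okafor 487,594.41 → $487,594.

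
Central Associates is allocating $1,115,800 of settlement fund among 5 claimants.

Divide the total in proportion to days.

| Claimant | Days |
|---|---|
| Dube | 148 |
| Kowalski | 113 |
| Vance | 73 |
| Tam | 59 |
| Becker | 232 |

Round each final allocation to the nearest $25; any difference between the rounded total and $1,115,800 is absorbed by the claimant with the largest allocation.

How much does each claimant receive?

Days total: 625.
Pro-rata amounts: Dube 148/625 × $1,115,800 = 264,221.44; Kowalski 113/625 × $1,115,800 = 201,736.64; Vance 73/625 × $1,115,800 = 130,325.44; Tam 59/625 × $1,115,800 = 105,331.52; Becker 232/625 × $1,115,800 = 414,184.96.
Rounded to nearest $25: Dube $264,225; Kowalski $201,725; Vance $130,325; Tam $105,325; Becker $414,175. Sum = $1,115,775.
Difference $1,115,800 − $1,115,775 = +$25 applied to largest allocation (Becker): Becker becomes $414,200.

Dube: $264,225; Kowalski: $201,725; Vance: $130,325; Tam: $105,325; Becker: $414,200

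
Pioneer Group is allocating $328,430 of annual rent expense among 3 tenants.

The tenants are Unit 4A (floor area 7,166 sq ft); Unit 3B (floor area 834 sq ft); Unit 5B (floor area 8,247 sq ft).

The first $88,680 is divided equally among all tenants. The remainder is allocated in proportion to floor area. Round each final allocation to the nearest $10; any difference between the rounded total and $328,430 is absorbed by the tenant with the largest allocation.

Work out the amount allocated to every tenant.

First tranche $88,680 split equally: $29,560 each.
Remainder $239,750 by floor area (total 16,247): Unit 4A 105,745.58 → $105,750; Unit 3B 12,306.98 → $12,310; Unit 5B 121,697.44 → $121,700.
Rounding difference −$10 on remainder applied to Unit 5B.
Totals: Unit 4A $29,560 + $105,750 = $135,310; Unit 3B $29,560 + $12,310 = $41,870; Unit 5B $29,560 + $121,690 = $151,250.

Unit 4A: $135,310 | Unit 3B: $41,870 | Unit 5B: $151,250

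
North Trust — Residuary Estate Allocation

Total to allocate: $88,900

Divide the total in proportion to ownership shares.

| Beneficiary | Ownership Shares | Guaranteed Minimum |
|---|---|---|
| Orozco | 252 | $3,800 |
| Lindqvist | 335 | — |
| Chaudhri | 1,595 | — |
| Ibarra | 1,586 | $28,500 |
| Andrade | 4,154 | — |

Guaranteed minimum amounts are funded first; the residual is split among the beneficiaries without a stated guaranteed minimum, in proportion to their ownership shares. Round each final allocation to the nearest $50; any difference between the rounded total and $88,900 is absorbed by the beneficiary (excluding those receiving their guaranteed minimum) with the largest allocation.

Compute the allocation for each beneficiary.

Minimums first: Orozco $3,800; Ibarra $28,500. Residual $56,600.
Residual split over remaining ownership shares 6,084: Lindqvist 3,116.54 → $3,100; Chaudhri 14,838.43 → $14,850; Andrade 38,645.04 → $38,650.

Orozco: $3,800 | Lindqvist: $3,100 | Chaudhri: $14,850 | Ibarra: $28,500 | Andrade: $38,650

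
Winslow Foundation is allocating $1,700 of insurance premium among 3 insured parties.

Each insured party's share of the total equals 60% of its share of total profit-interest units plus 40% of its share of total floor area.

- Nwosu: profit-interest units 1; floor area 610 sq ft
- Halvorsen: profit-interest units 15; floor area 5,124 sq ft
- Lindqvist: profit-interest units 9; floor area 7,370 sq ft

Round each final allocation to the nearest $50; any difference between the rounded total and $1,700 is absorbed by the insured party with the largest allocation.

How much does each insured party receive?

Totals — profit-interest units 25, floor area 13,104.
Composite weights (60% profit-interest units + 40% floor area): Nwosu 0.0426; Halvorsen 0.5164; Lindqvist 0.4410.
Raw shares: Nwosu 72.45; Halvorsen 877.90; Lindqvist 749.65.
After rounding ($50): Nwosu $50; Halvorsen $900; Lindqvist $750. Sum = $1,700.
No rounding difference to absorb.

Nwosu: $50; Halvorsen: $900; Lindqvist: $750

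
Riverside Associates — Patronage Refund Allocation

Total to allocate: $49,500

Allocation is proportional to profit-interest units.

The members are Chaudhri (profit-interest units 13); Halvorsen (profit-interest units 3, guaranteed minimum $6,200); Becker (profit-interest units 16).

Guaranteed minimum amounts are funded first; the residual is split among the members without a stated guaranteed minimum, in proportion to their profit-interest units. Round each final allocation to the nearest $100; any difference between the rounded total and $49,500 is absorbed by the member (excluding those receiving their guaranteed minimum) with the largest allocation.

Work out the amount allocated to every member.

Chaudhri: $19,400 · Halvorsen: $6,200 · Becker: $23,900

Minimums first: Halvorsen $6,200. Balance $43,300.
Balance split over remaining profit-interest units 29: Chaudhri 19,410.34 → $19,400; Becker 23,889.66 → $23,900.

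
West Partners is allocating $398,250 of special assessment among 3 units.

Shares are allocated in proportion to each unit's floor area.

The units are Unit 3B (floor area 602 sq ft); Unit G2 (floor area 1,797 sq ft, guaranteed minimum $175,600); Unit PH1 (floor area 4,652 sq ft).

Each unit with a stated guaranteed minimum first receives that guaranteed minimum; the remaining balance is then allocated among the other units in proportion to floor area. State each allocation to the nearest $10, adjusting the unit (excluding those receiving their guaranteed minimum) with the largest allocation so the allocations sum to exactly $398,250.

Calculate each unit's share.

Fund the minimums — Unit G2 $175,600. Residual $222,650.
Residual split over remaining floor area 5,254: Unit 3B 25,511.10 → $25,510; Unit PH1 197,138.90 → $197,140.

Unit 3B: $25,510 · Unit G2: $175,600 · Unit PH1: $197,140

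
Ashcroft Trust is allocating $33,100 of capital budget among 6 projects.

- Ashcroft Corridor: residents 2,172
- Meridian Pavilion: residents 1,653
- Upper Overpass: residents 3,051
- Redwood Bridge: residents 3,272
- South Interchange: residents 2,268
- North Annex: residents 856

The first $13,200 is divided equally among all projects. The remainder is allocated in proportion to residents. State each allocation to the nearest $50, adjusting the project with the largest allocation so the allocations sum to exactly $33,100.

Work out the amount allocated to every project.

Ashcroft Corridor: $5,450; Meridian Pavilion: $4,700; Upper Overpass: $6,750; Redwood Bridge: $7,100; South Interchange: $5,600; North Annex: $3,500

Equal tier: $13,200 ÷ 6 = $2,200 apiece.
Remainder $19,900 by residents (total 13,272): Ashcroft Corridor 3,256.69 → $3,250; Meridian Pavilion 2,478.50 → $2,500; Upper Overpass 4,574.66 → $4,550; Redwood Bridge 4,906.03 → $4,900; South Interchange 3,400.63 → $3,400; North Annex 1,283.48 → $1,300.
Totals: Ashcroft Corridor $2,200 + $3,250 = $5,450; Meridian Pavilion $2,200 + $2,500 = $4,700; Upper Overpass $2,200 + $4,550 = $6,750; Redwood Bridge $2,200 + $4,900 = $7,100; South Interchange $2,200 + $3,400 = $5,600; North Annex $2,200 + $1,300 = $3,500.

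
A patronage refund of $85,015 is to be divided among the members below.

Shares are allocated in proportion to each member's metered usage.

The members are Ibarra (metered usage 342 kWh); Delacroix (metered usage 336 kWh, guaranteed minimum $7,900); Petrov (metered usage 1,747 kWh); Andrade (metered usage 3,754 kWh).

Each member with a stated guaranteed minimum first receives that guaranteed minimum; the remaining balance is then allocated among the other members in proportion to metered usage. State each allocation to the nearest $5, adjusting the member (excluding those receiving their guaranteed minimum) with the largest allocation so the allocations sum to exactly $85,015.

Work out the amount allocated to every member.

Guaranteed amounts: Delacroix $7,900. Residual $77,115.
Residual split over remaining metered usage 5,843: Ibarra 4,513.66 → $4,515; Petrov 23,056.63 → $23,055; Andrade 49,544.70 → $49,545.

Ibarra: $4,515 · Delacroix: $7,900 · Petrov: $23,055 · Andrade: $49,545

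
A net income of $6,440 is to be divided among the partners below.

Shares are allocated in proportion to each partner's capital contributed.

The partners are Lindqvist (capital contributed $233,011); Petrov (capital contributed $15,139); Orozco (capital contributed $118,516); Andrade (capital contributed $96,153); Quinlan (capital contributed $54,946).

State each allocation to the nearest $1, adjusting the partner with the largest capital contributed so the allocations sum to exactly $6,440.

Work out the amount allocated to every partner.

Lindqvist: $2,899 · Petrov: $188 · Orozco: $1,474 · Andrade: $1,196 · Quinlan: $683

Sum of capital contributed: 517,765.
Proportional shares: Lindqvist 233,011/517,765 × $6,440 = 2,898.21; Petrov 15,139/517,765 × $6,440 = 188.30; Orozco 118,516/517,765 × $6,440 = 1,474.11; Andrade 96,153/517,765 × $6,440 = 1,195.96; Quinlan 54,946/517,765 × $6,440 = 683.42.
After rounding ($1): Lindqvist $2,898; Petrov $188; Orozco $1,474; Andrade $1,196; Quinlan $683. Sum = $6,439.
Difference $6,440 − $6,439 = +$1 applied to largest capital contributed (Lindqvist): Lindqvist becomes $2,899.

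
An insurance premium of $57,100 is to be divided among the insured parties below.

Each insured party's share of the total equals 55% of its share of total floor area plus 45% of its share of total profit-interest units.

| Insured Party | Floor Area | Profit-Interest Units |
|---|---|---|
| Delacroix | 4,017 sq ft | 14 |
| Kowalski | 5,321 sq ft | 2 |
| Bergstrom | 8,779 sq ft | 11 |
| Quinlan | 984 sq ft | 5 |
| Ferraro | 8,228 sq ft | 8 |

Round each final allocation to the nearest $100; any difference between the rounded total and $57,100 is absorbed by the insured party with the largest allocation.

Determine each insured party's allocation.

Totals — floor area 27,329, profit-interest units 40.
Blended shares (55% floor area + 45% profit-interest units): Delacroix 0.2383; Kowalski 0.1296; Bergstrom 0.3004; Quinlan 0.0761; Ferraro 0.2556.
Raw shares: Delacroix 13,609.37; Kowalski 7,399.35; Bergstrom 17,154.47; Quinlan 4,342.63; Ferraro 14,594.17.
At nearest $100: Delacroix $13,600; Kowalski $7,400; Bergstrom $17,200; Quinlan $4,300; Ferraro $14,600. Sum = $57,100.
Rounded total matches; no reconciliation needed.

Delacroix: $13,600; Kowalski: $7,400; Bergstrom: $17,200; Quinlan: $4,300; Ferraro: $14,600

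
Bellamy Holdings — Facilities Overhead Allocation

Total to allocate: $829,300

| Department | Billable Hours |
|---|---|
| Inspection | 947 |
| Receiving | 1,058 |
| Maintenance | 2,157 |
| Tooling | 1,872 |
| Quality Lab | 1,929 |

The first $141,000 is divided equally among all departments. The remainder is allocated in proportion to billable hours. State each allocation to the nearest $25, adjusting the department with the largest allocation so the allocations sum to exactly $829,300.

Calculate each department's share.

Inspection: $110,050 | Receiving: $119,650 | Maintenance: $214,675 | Tooling: $190,000 | Quality Lab: $194,925

First tranche $141,000 split equally: $28,200 each.
Remainder $688,300 by billable hours (total 7,963): Inspection 81,856.10 → $81,850; Receiving 91,450.63 → $91,450; Maintenance 186,445.20 → $186,450; Tooling 161,810.57 → $161,800; Quality Lab 166,737.498 → $166,725.
Rounding difference +$25 on remainder applied to Maintenance.
Totals: Inspection $28,200 + $81,850 = $110,050; Receiving $28,200 + $91,450 = $119,650; Maintenance $28,200 + $186,475 = $214,675; Tooling $28,200 + $161,800 = $190,000; Quality Lab $28,200 + $166,725 = $194,925.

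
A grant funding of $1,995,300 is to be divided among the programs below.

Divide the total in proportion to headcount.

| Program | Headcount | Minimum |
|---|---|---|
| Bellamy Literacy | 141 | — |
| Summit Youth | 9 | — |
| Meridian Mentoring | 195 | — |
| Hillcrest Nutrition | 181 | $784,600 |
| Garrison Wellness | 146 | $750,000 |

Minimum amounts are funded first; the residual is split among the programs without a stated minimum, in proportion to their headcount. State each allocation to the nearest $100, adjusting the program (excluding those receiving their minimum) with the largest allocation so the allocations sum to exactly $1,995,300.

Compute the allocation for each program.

Bellamy Literacy: $188,300 | Summit Youth: $12,000 | Meridian Mentoring: $260,400 | Hillcrest Nutrition: $784,600 | Garrison Wellness: $750,000

Minimums first: Hillcrest Nutrition $784,600; Garrison Wellness $750,000. Balance $460,700.
Balance split over remaining headcount 345: Bellamy Literacy 188,286.09 → $188,300; Summit Youth 12,018.26 → $12,000; Meridian Mentoring 260,395.65 → $260,400.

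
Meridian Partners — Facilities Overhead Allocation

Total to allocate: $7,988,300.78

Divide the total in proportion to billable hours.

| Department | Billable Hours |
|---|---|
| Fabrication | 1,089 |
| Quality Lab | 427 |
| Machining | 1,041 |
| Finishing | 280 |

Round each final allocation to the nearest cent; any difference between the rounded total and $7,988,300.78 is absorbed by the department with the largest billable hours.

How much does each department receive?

Total billable hours = 1,089 + 427 + 1,041 + 280 = 2,837.
Unrounded shares: Fabrication 3,066,358.6709; Quality Lab 1,202,327.9637; Machining 2,931,202.3659; Finishing 788,411.7795.
Rounded to nearest cent: Fabrication $3,066,358.67; Quality Lab $1,202,327.96; Machining $2,931,202.37; Finishing $788,411.78. Sum = $7,988,300.78.
Rounded total matches; no reconciliation needed.

Fabrication: $3,066,358.67; Quality Lab: $1,202,327.96; Machining: $2,931,202.37; Finishing: $788,411.78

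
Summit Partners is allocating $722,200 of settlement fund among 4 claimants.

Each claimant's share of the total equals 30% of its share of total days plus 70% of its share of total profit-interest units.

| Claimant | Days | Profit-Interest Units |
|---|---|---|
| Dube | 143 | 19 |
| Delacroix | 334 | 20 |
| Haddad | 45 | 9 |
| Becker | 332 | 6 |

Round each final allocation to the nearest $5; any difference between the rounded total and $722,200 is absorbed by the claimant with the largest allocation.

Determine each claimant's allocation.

Totals — days 854, profit-interest units 54.
Composite weights (30% days + 70% profit-interest units): Dube 0.2965; Delacroix 0.3766; Haddad 0.1325; Becker 0.1944.
Pro-rata amounts: Dube 214,154.32; Delacroix 271,972.92; Haddad 95,673.18; Becker 140,399.59.
After rounding ($5): Dube $214,155; Delacroix $271,975; Haddad $95,675; Becker $140,400. Sum = $722,205.
Difference $722,200 − $722,205 = −$5 applied to largest allocation (Delacroix): Delacroix becomes $271,970.

Dube: $214,155 | Delacroix: $271,970 | Haddad: $95,675 | Becker: $140,400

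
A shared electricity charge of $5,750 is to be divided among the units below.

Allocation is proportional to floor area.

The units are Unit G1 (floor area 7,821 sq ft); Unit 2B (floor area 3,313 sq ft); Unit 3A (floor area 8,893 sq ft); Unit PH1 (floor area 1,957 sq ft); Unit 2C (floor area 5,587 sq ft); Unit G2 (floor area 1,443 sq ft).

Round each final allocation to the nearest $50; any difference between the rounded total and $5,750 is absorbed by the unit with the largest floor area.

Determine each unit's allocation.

Unit G1: $1,550 | Unit 2B: $650 | Unit 3A: $1,750 | Unit PH1: $400 | Unit 2C: $1,100 | Unit G2: $300

Total floor area = 7,821 + 3,313 + 8,893 + 1,957 + 5,587 + 1,443 = 29,014.
Raw shares: Unit G1 1,549.97; Unit 2B 656.57; Unit 3A 1,762.42; Unit PH1 387.84; Unit 2C 1,107.23; Unit G2 285.97.
After rounding ($50): Unit G1 $1,550; Unit 2B $650; Unit 3A $1,750; Unit PH1 $400; Unit 2C $1,100; Unit G2 $300. Sum = $5,750.
No rounding difference to absorb.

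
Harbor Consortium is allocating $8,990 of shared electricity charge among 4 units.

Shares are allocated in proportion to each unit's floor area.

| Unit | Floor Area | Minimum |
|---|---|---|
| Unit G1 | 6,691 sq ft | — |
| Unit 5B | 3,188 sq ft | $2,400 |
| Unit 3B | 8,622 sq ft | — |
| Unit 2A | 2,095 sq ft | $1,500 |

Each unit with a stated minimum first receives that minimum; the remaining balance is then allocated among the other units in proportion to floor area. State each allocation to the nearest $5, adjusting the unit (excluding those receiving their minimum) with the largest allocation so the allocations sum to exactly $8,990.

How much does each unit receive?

Unit G1: $2,225 | Unit 5B: $2,400 | Unit 3B: $2,865 | Unit 2A: $1,500

Guaranteed amounts: Unit 5B $2,400; Unit 2A $1,500. Residual $5,090.
Residual split over remaining floor area 15,313: Unit G1 2,224.07 → $2,225; Unit 3B 2,865.93 → $2,865.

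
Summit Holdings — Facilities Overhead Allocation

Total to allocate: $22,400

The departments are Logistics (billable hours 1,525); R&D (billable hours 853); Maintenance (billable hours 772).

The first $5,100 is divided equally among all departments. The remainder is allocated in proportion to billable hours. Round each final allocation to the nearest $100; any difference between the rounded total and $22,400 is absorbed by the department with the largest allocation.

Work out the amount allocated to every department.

Equal tier: $5,100 ÷ 3 = $1,700 apiece.
Remainder $17,300 by billable hours (total 3,150): Logistics 8,375.40 → $8,400; R&D 4,684.73 → $4,700; Maintenance 4,239.87 → $4,200.
Totals: Logistics $1,700 + $8,400 = $10,100; R&D $1,700 + $4,700 = $6,400; Maintenance $1,700 + $4,200 = $5,900.

Logistics: $10,100; R&D: $6,400; Maintenance: $5,900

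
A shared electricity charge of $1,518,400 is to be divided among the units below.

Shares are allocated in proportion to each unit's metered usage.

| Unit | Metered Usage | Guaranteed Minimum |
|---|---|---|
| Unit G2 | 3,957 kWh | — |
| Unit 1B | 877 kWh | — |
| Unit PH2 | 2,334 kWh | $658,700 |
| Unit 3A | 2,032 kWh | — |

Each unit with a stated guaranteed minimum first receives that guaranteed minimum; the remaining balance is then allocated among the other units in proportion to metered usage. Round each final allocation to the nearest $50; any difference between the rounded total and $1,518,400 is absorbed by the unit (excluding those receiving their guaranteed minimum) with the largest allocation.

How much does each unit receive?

Fund the minimums — Unit PH2 $658,700. Residual $859,700.
Residual split over remaining metered usage 6,866: Unit G2 495,460.66 → $495,450; Unit 1B 109,810.21 → $109,800; Unit 3A 254,429.13 → $254,450.

Unit G2: $495,450 | Unit 1B: $109,800 | Unit PH2: $658,700 | Unit 3A: $254,450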